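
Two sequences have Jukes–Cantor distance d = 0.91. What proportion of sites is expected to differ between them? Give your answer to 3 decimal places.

p = (3/4)(1 − e^(−4d/3)) = 0.75 × (1 − e^(-1.213333)) = 0.75 × (1 − 0.297205) = 0.527096.

0.527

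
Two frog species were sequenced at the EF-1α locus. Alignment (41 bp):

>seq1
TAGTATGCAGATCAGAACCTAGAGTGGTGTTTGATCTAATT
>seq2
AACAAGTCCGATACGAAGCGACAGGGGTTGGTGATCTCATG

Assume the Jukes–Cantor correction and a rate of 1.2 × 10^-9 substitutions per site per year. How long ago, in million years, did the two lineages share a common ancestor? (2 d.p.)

The sequences differ at 17 of 41 sites, so p = 17/41 ≈ 0.414634.
d = −(3/4) ln(1 − 4p/3) = −0.75 ln(1 − 0.552845) = −0.75 ln(0.447155)
  = −0.75 × (-0.804850) = 0.603638 substitutions/site.
Under a molecular clock d = 2μt, so t = d/(2μ) = 0.603638 / (2 × 1.2 × 10^-9) = 251.52 million years.

251.52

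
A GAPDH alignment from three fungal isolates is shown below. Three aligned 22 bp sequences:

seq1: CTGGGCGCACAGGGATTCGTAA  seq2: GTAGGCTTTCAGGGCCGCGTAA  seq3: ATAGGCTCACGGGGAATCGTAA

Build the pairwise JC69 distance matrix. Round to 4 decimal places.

seq1–seq2: 8/22 sites differ → p ≈ 0.363636, d = −0.75 ln(1 − 0.484848) = 0.497470 ≈ 0.4975.
seq1–seq3: 5/22 sites differ → p ≈ 0.227273, d = −0.75 ln(1 − 0.303031) = 0.270761 ≈ 0.2708.
seq2–seq3: 7/22 sites differ → p ≈ 0.318182, d = −0.75 ln(1 − 0.424243) = 0.414052 ≈ 0.4141.

d(seq1,seq2) = 0.4975, d(seq1,seq3) = 0.2708, d(seq2,seq3) = 0.4141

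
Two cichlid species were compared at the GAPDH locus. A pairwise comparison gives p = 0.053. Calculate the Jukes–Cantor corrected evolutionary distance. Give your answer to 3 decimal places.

d = −(3/4) ln(1 − 4p/3) = −0.75 ln(1 − 0.070667) = −0.75 ln(0.929333)
  = −0.75 × (-0.073288) = 0.054966 substitutions/site.

0.055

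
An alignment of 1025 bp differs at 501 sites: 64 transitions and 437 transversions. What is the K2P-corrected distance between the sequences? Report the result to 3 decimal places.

0.879

P = 64/1025 ≈ 0.062439 and Q = 437/1025 ≈ 0.426341.
Under the Kimura two-parameter model, d = −½ ln(1 − 2P − Q) − ¼ ln(1 − 2Q).
1 − 2P − Q = 0.448781, giving −½ ln(0.448781) = 0.400610.
1 − 2Q = 0.147318, giving −¼ ln(0.147318) = 0.478790.
d = 0.400610 + 0.478790 = 0.879400.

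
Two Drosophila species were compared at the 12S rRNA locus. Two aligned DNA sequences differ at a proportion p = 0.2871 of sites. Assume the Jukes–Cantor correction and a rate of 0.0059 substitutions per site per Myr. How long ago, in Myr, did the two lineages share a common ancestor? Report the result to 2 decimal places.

d = −(3/4) ln(1 − 4p/3) = −0.75 ln(1 − 0.3828) = −0.75 ln(0.6172)
  = −0.75 × (-0.482562) = 0.361922 substitutions/site.
Under a molecular clock d = 2μt, so t = d/(2μ) = 0.361922 / (2 × 0.0059) = 30.67 Myr.

30.67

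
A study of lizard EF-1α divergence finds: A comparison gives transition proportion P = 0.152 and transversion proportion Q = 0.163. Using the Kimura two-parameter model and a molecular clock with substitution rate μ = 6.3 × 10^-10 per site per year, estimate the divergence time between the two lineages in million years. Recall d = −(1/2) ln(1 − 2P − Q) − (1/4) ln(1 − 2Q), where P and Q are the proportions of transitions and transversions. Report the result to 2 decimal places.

327.97

Under the Kimura two-parameter model, d = −½ ln(1 − 2P − Q) − ¼ ln(1 − 2Q).
1 − 2P − Q = 0.533, giving −½ ln(0.533) = 0.314617.
1 − 2Q = 0.674, giving −¼ ln(0.674) = 0.098631.
d = 0.314617 + 0.098631 = 0.413248.
Under a molecular clock d = 2μt, so t = d/(2μ) = 0.413248 / (2 × 6.3 × 10^-10) = 327.97 million years.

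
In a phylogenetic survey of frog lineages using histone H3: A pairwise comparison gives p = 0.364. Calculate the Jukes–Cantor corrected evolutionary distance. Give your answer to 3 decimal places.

0.498

d = −(3/4) ln(1 − 4p/3) = −0.75 ln(1 − 0.485333) = −0.75 ln(0.514667)
  = −0.75 × (-0.664235) = 0.498176 substitutions/site.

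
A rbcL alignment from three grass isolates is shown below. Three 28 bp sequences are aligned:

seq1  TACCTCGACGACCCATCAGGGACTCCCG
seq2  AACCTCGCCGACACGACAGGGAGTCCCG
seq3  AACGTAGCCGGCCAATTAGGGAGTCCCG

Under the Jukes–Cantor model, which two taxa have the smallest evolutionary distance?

seq1–seq2: 6/28 differ, p = 0.214, d = 0.252.
seq1–seq3: 8/28 differ, p = 0.286, d = 0.360.
seq2–seq3: 8/28 differ, p = 0.286, d = 0.360.
The smallest distance is between seq1 and seq2.

seq1 and seq2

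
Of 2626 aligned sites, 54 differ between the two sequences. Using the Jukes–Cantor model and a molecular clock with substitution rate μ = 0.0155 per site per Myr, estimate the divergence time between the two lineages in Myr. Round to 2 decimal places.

0.67

p = 54/2626 ≈ 0.020564.
d = −(3/4) ln(1 − 4p/3) = −0.75 ln(1 − 0.027419) = −0.75 ln(0.972581)
  = −0.75 × (-0.027802) = 0.020852 substitutions/site.
Under a molecular clock d = 2μt, so t = d/(2μ) = 0.020852 / (2 × 0.0155) = 0.67 Myr.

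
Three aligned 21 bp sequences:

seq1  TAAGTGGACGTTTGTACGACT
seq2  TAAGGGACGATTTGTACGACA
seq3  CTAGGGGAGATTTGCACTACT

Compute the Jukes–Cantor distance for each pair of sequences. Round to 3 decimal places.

d(seq1,seq2) = 0.360, d(seq1,seq3) = 0.441, d(seq2,seq3) = 0.441

seq1–seq2: 6/21 sites differ → p ≈ 0.285714, d = −0.75 ln(1 − 0.380952) = 0.359679 ≈ 0.360.
seq1–seq3: 7/21 sites differ → p ≈ 0.333333, d = −0.75 ln(1 − 0.444444) = 0.440839 ≈ 0.441.
seq2–seq3: 7/21 sites differ → p ≈ 0.333333, d = −0.75 ln(1 − 0.444444) = 0.440839 ≈ 0.441.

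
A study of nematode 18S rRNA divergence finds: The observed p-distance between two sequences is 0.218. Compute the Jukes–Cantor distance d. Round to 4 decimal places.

0.2576

d = −(3/4) ln(1 − 4p/3) = −0.75 ln(1 − 0.290667) = −0.75 ln(0.709333)
  = −0.75 × (-0.343430) = 0.257573 substitutions/site.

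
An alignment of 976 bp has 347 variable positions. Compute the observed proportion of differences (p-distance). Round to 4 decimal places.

p = 347/976 = 0.355532… ≈ 0.3555 (to 4 d.p.).

0.3555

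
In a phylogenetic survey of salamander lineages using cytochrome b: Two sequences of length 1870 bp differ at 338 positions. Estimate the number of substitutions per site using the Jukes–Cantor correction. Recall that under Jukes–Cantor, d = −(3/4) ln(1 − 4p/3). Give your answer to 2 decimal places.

p = 338/1870 ≈ 0.180749.
d = −(3/4) ln(1 − 4p/3) = −0.75 ln(1 − 0.240999) = −0.75 ln(0.759001)
  = −0.75 × (-0.275752) = 0.206814 substitutions/site.

0.21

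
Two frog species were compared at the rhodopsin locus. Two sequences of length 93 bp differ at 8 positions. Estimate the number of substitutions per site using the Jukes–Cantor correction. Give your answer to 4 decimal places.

p = 8/93 ≈ 0.086022.
d = −(3/4) ln(1 − 4p/3) = −0.75 ln(1 − 0.114696) = −0.75 ln(0.885304)
  = −0.75 × (-0.121824) = 0.091368 substitutions/site.

0.0914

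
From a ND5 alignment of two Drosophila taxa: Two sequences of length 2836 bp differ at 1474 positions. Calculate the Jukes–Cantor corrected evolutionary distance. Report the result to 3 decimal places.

0.886

p = 1474/2836 ≈ 0.519746.
d = −(3/4) ln(1 − 4p/3) = −0.75 ln(1 − 0.692995) = −0.75 ln(0.307005)
  = −0.75 × (-1.180891) = 0.885668 substitutions/site.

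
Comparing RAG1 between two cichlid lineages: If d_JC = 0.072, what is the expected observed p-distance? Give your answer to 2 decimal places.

p = (3/4)(1 − e^(−4d/3)) = 0.75 × (1 − e^(-0.096)) = 0.75 × (1 − 0.908464) = 0.068652.

0.07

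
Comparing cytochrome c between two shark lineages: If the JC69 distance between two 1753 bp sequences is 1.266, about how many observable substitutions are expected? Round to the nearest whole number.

Invert JC69: p = (3/4)(1 − e^(−4d/3)) = 0.75 × (1 − e^(-1.688)) = 0.75 × (1 − 0.184889) = 0.611333.
Expected differing sites = pL ≈ 0.611333 × 1753 = 1071.666749 ≈ 1072.

1072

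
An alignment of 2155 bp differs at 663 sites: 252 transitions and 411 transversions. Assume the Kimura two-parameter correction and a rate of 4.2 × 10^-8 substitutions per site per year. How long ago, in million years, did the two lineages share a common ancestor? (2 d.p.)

P = 252/2155 ≈ 0.116937 and Q = 411/2155 ≈ 0.190719.
Under the Kimura two-parameter model, d = −½ ln(1 − 2P − Q) − ¼ ln(1 − 2Q).
1 − 2P − Q = 0.575407, giving −½ ln(0.575407) = 0.276339.
1 − 2Q = 0.618562, giving −¼ ln(0.618562) = 0.120089.
d = 0.276339 + 0.120089 = 0.396428.
Under a molecular clock d = 2μt, so t = d/(2μ) = 0.396428 / (2 × 4.2 × 10^-8) = 4.72 million years.

4.72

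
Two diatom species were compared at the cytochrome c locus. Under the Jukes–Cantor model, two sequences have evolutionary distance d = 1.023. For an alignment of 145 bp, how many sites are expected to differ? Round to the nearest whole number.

Invert JC69: p = (3/4)(1 − e^(−4d/3)) = 0.75 × (1 − e^(-1.364)) = 0.75 × (1 − 0.255636) = 0.558273.
Expected differing sites = pL ≈ 0.558273 × 145 = 80.949585 ≈ 81.

81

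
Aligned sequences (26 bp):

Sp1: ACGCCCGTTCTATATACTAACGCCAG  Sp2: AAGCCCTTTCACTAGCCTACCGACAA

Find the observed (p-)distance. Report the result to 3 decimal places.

The sequences differ at 9 of 26 positions (sites 2, 7, 11, 12, 15, 16, 20, 23, 26).
p = 9/26 = 0.346153… ≈ 0.346 (to 3 d.p.).

0.346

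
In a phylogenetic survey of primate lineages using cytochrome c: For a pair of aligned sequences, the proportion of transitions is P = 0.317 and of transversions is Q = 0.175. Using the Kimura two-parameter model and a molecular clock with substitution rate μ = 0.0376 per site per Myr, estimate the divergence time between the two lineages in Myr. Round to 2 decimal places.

12.44

Under the Kimura two-parameter model, d = −½ ln(1 − 2P − Q) − ¼ ln(1 − 2Q).
1 − 2P − Q = 0.191, giving −½ ln(0.191) = 0.827741.
1 − 2Q = 0.65, giving −¼ ln(0.65) = 0.107696.
d = 0.827741 + 0.107696 = 0.935437.
Under a molecular clock d = 2μt, so t = d/(2μ) = 0.935437 / (2 × 0.0376) = 12.44 Myr.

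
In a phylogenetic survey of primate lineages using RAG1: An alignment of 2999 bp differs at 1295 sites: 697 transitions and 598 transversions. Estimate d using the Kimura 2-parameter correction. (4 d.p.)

P = 697/2999 ≈ 0.232411 and Q = 598/2999 ≈ 0.1994.
Under the Kimura two-parameter model, d = −½ ln(1 − 2P − Q) − ¼ ln(1 − 2Q).
1 − 2P − Q = 0.335778, giving −½ ln(0.335778) = 0.545653.
1 − 2Q = 0.6012, giving −¼ ln(0.6012) = 0.127207.
d = 0.545653 + 0.127207 = 0.672860.

0.6729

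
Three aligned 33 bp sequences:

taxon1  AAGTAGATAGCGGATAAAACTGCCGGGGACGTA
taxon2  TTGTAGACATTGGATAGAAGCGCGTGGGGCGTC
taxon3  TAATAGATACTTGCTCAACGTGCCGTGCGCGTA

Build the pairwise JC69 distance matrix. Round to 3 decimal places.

d(taxon1,taxon2) = 0.497, d(taxon1,taxon3) = 0.497, d(taxon2,taxon3) = 0.699

taxon1–taxon2: 12/33 sites differ → p ≈ 0.363636, d = −0.75 ln(1 − 0.484848) = 0.497470 ≈ 0.497.
taxon1–taxon3: 12/33 sites differ → p ≈ 0.363636, d = −0.75 ln(1 − 0.484848) = 0.497470 ≈ 0.497.
taxon2–taxon3: 15/33 sites differ → p ≈ 0.454545, d = −0.75 ln(1 − 0.60606) = 0.698667 ≈ 0.699.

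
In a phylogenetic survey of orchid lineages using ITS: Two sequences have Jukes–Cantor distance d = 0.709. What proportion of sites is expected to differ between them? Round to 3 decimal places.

p = (3/4)(1 − e^(−4d/3)) = 0.75 × (1 − e^(-0.945333)) = 0.75 × (1 − 0.388550) = 0.458588.

0.459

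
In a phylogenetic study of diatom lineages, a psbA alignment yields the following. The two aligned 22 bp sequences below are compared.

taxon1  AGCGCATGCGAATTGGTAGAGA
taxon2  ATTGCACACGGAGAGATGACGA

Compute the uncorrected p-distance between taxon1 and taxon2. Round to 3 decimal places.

0.500

The sequences differ at 11 of 22 positions.
p = 11/22 = 0.500.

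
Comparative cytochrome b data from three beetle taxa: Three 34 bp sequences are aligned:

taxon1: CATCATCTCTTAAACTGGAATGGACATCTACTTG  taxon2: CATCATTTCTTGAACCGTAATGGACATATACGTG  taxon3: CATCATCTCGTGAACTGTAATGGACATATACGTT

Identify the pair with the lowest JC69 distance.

taxon1–taxon2: 6/34 differ, p = 0.176, d = 0.201.
taxon1–taxon3: 6/34 differ, p = 0.176, d = 0.201.
taxon2–taxon3: 4/34 differ, p = 0.118, d = 0.128.
The smallest distance is between taxon2 and taxon3.

taxon2 and taxon3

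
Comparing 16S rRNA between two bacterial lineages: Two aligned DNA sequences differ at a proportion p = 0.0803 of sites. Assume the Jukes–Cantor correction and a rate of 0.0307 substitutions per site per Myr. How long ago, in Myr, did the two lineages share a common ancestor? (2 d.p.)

d = −(3/4) ln(1 − 4p/3) = −0.75 ln(1 − 0.107067) = −0.75 ln(0.892933)
  = −0.75 × (-0.113244) = 0.084933 substitutions/site.
Under a molecular clock d = 2μt, so t = d/(2μ) = 0.084933 / (2 × 0.0307) = 1.38 Myr.

1.38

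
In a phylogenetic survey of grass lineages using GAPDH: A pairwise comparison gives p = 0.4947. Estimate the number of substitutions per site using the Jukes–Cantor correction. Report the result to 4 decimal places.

0.8082

d = −(3/4) ln(1 − 4p/3) = −0.75 ln(1 − 0.6596) = −0.75 ln(0.3404)
  = −0.75 × (-1.077634) = 0.808226 substitutions/site.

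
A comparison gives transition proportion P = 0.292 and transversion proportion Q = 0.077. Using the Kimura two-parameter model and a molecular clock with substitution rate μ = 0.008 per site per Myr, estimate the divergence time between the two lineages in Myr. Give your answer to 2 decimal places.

36.42

Under the Kimura two-parameter model, d = −½ ln(1 − 2P − Q) − ¼ ln(1 − 2Q).
1 − 2P − Q = 0.339, giving −½ ln(0.339) = 0.540878.
1 − 2Q = 0.846, giving −¼ ln(0.846) = 0.041809.
d = 0.540878 + 0.041809 = 0.582687.
Under a molecular clock d = 2μt, so t = d/(2μ) = 0.582687 / (2 × 0.008) = 36.42 Myr.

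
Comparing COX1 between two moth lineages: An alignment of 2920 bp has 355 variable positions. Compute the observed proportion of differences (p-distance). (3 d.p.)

0.122

p = 355/2920 = 0.121575… ≈ 0.122 (to 3 d.p.).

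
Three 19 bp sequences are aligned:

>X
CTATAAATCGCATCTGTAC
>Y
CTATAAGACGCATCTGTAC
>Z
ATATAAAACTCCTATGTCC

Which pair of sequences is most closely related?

X–Y: 2/19 differ, p = 0.105, d = 0.113.
X–Z: 6/19 differ, p = 0.316, d = 0.410.
Y–Z: 6/19 differ, p = 0.316, d = 0.410.
The smallest distance is between X and Y.

X and Y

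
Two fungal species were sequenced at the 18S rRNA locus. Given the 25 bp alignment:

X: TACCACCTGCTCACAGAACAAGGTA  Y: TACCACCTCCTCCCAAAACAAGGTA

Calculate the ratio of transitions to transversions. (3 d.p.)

0.500

Transitions are A↔G and C↔T; transversions are all other mismatches.
Transitions: 1. Transversions: 2.
R = 1/2 = 0.500.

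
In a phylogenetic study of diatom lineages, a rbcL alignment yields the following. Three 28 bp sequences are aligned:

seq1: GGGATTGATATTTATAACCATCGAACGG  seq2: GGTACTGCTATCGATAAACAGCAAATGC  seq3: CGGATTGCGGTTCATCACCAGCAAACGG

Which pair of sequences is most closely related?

seq1–seq2: 10/28 differ, p = 0.357, d = 0.485.
seq1–seq3: 8/28 differ, p = 0.286, d = 0.360.
seq2–seq3: 11/28 differ, p = 0.393, d = 0.556.
The smallest distance is between seq1 and seq3.

seq1 and seq3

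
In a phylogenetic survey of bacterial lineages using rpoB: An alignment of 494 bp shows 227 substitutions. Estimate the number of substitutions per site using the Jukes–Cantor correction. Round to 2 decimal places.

0.71

p = 227/494 ≈ 0.459514.
d = −(3/4) ln(1 − 4p/3) = −0.75 ln(1 − 0.612685) = −0.75 ln(0.387315)
  = −0.75 × (-0.948517) = 0.711388 substitutions/site.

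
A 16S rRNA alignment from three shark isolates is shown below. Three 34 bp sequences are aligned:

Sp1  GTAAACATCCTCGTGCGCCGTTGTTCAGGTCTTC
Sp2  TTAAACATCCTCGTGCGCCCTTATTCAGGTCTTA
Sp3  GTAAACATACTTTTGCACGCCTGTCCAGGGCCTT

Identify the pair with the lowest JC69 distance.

Sp1–Sp2: 4/34 differ, p = 0.118, d = 0.128.
Sp1–Sp3: 11/34 differ, p = 0.324, d = 0.423.
Sp2–Sp3: 12/34 differ, p = 0.353, d = 0.477.
The smallest distance is between Sp1 and Sp2.

Sp1 and Sp2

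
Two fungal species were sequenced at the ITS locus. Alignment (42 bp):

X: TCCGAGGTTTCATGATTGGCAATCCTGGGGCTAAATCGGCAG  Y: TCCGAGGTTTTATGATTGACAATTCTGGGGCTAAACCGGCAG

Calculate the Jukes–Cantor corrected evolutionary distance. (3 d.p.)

The sequences differ at 4 of 42 sites (11, 19, 24, 36), so p = 4/42 ≈ 0.095238.
d = −(3/4) ln(1 − 4p/3) = −0.75 ln(1 − 0.126984) = −0.75 ln(0.873016)
  = −0.75 × (-0.135801) = 0.101851 substitutions/site.

0.102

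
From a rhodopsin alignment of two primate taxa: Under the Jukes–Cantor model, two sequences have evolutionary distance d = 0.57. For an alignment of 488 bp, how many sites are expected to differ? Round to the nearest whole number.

Invert JC69: p = (3/4)(1 − e^(−4d/3)) = 0.75 × (1 − e^(-0.76)) = 0.75 × (1 − 0.467666) = 0.399251.
Expected differing sites = pL ≈ 0.399251 × 488 = 194.834488 ≈ 195.

195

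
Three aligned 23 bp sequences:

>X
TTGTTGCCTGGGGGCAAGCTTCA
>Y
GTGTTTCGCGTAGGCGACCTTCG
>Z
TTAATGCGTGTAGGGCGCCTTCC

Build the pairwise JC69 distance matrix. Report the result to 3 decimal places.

X–Y: 9/23 sites differ → p ≈ 0.391304, d = −0.75 ln(1 − 0.521739) = 0.553199 ≈ 0.553.
X–Z: 10/23 sites differ → p ≈ 0.434783, d = −0.75 ln(1 − 0.579711) = 0.650110 ≈ 0.650.
Y–Z: 9/23 sites differ → p ≈ 0.391304, d = −0.75 ln(1 − 0.521739) = 0.553199 ≈ 0.553.

d(X,Y) = 0.553, d(X,Z) = 0.650, d(Y,Z) = 0.553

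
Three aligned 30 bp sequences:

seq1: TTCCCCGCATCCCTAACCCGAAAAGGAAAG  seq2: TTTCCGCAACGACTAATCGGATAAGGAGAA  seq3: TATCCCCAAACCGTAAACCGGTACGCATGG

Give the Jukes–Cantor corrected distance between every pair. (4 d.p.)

d(seq1,seq2) = 0.5716, d(seq1,seq3) = 0.6467, d(seq2,seq3) = 0.7301

seq1–seq2: 12/30 sites differ → p = 0.4, d = −0.75 ln(1 − 0.533333) = 0.571605 ≈ 0.5716.
seq1–seq3: 13/30 sites differ → p ≈ 0.433333, d = −0.75 ln(1 − 0.577777) = 0.646666 ≈ 0.6467.
seq2–seq3: 14/30 sites differ → p ≈ 0.466667, d = −0.75 ln(1 − 0.622223) = 0.730088 ≈ 0.7301.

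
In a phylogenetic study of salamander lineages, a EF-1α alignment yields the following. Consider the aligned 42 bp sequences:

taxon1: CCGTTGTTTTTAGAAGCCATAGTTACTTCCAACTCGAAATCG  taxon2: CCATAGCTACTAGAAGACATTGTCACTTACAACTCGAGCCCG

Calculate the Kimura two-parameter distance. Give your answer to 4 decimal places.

0.3639

Of 42 sites, 6 differences are transitions and 6 are transversions, so P = 6/42 ≈ 0.142857 and Q = 6/42 ≈ 0.142857.
Under the Kimura two-parameter model, d = −½ ln(1 − 2P − Q) − ¼ ln(1 − 2Q).
1 − 2P − Q = 0.571429, giving −½ ln(0.571429) = 0.279808.
1 − 2Q = 0.714286, giving −¼ ln(0.714286) = 0.084118.
d = 0.279808 + 0.084118 = 0.363926.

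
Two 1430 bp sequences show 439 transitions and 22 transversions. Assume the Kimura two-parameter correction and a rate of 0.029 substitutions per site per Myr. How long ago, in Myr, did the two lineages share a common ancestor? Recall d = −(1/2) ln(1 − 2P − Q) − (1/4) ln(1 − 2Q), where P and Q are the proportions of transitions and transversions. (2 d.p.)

8.69

P = 439/1430 ≈ 0.306993 and Q = 22/1430 ≈ 0.015385.
Under the Kimura two-parameter model, d = −½ ln(1 − 2P − Q) − ¼ ln(1 − 2Q).
1 − 2P − Q = 0.370629, giving −½ ln(0.370629) = 0.496277.
1 − 2Q = 0.96923, giving −¼ ln(0.96923) = 0.007813.
d = 0.496277 + 0.007813 = 0.504090.
Under a molecular clock d = 2μt, so t = d/(2μ) = 0.504090 / (2 × 0.029) = 8.69 Myr.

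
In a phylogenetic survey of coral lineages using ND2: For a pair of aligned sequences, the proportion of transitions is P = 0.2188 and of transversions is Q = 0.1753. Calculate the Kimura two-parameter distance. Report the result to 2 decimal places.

0.58

Under the Kimura two-parameter model, d = −½ ln(1 − 2P − Q) − ¼ ln(1 − 2Q).
1 − 2P − Q = 0.3871, giving −½ ln(0.3871) = 0.474536.
1 − 2Q = 0.6494, giving −¼ ln(0.6494) = 0.107927.
d = 0.474536 + 0.107927 = 0.582463.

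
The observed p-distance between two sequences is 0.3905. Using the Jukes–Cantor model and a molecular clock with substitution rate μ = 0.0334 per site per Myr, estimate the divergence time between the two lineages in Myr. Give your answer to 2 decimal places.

8.26

d = −(3/4) ln(1 − 4p/3) = −0.75 ln(1 − 0.520667) = −0.75 ln(0.479333)
  = −0.75 × (-0.735360) = 0.551520 substitutions/site.
Under a molecular clock d = 2μt, so t = d/(2μ) = 0.551520 / (2 × 0.0334) = 8.26 Myr.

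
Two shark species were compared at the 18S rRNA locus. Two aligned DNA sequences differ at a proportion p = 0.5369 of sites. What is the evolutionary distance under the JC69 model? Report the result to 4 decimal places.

d = −(3/4) ln(1 − 4p/3) = −0.75 ln(1 − 0.715867) = −0.75 ln(0.284133)
  = −0.75 × (-1.258313) = 0.943735 substitutions/site.

0.9437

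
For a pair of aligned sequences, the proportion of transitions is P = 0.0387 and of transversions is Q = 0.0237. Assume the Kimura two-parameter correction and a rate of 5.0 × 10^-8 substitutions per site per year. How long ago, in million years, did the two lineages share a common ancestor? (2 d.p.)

0.65

Under the Kimura two-parameter model, d = −½ ln(1 − 2P − Q) − ¼ ln(1 − 2Q).
1 − 2P − Q = 0.8989, giving −½ ln(0.8989) = 0.053292.
1 − 2Q = 0.9526, giving −¼ ln(0.9526) = 0.012140.
d = 0.053292 + 0.012140 = 0.065432.
Under a molecular clock d = 2μt, so t = d/(2μ) = 0.065432 / (2 × 5.0 × 10^-8) = 0.65 million years.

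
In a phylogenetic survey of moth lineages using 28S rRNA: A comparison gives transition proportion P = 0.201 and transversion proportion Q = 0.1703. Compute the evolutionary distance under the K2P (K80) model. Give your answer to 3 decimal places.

0.529

Under the Kimura two-parameter model, d = −½ ln(1 − 2P − Q) − ¼ ln(1 − 2Q).
1 − 2P − Q = 0.4277, giving −½ ln(0.4277) = 0.424667.
1 − 2Q = 0.6594, giving −¼ ln(0.6594) = 0.104106.
d = 0.424667 + 0.104106 = 0.528773.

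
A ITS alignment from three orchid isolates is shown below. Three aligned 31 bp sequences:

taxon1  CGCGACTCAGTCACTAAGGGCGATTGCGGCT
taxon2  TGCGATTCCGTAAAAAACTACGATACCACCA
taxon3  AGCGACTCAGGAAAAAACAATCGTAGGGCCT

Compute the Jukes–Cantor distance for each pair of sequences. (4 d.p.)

taxon1–taxon2: 14/31 sites differ → p ≈ 0.451613, d = −0.75 ln(1 − 0.602151) = 0.691262 ≈ 0.6913.
taxon1–taxon3: 14/31 sites differ → p ≈ 0.451613, d = −0.75 ln(1 − 0.602151) = 0.691262 ≈ 0.6913.
taxon2–taxon3: 12/31 sites differ → p ≈ 0.387097, d = −0.75 ln(1 − 0.516129) = 0.544453 ≈ 0.5445.

d(taxon1,taxon2) = 0.6913, d(taxon1,taxon3) = 0.6913, d(taxon2,taxon3) = 0.5445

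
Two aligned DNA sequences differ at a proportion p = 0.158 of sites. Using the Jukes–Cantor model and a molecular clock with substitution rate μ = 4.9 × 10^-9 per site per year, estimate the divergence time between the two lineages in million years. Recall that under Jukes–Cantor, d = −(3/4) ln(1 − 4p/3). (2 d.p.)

d = −(3/4) ln(1 − 4p/3) = −0.75 ln(1 − 0.210667) = −0.75 ln(0.789333)
  = −0.75 × (-0.236567) = 0.177425 substitutions/site.
Under a molecular clock d = 2μt, so t = d/(2μ) = 0.177425 / (2 × 4.9 × 10^-9) = 18.10 million years.

18.10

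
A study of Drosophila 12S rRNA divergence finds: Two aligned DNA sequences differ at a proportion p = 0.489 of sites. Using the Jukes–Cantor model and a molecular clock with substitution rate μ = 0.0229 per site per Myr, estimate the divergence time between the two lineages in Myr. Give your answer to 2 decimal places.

17.29

d = −(3/4) ln(1 − 4p/3) = −0.75 ln(1 − 0.652) = −0.75 ln(0.348)
  = −0.75 × (-1.055553) = 0.791665 substitutions/site.
Under a molecular clock d = 2μt, so t = d/(2μ) = 0.791665 / (2 × 0.0229) = 17.29 Myr.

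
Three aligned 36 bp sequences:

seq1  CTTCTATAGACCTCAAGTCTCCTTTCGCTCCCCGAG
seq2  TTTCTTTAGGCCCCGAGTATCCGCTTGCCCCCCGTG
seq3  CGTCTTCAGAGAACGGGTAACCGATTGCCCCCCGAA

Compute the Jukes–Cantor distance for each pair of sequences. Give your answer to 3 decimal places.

seq1–seq2: 11/36 sites differ → p ≈ 0.305556, d = −0.75 ln(1 − 0.407408) = 0.392437 ≈ 0.392.
seq1–seq3: 15/36 sites differ → p ≈ 0.416667, d = −0.75 ln(1 − 0.555556) = 0.608198 ≈ 0.608.
seq2–seq3: 12/36 sites differ → p ≈ 0.333333, d = −0.75 ln(1 − 0.444444) = 0.440839 ≈ 0.441.

d(seq1,seq2) = 0.392, d(seq1,seq3) = 0.608, d(seq2,seq3) = 0.441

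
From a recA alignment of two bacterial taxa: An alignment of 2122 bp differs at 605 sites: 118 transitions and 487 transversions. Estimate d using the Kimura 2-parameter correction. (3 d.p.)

0.362

P = 118/2122 ≈ 0.055608 and Q = 487/2122 ≈ 0.2295.
Under the Kimura two-parameter model, d = −½ ln(1 − 2P − Q) − ¼ ln(1 − 2Q).
1 − 2P − Q = 0.659284, giving −½ ln(0.659284) = 0.208300.
1 − 2Q = 0.541, giving −¼ ln(0.541) = 0.153584.
d = 0.208300 + 0.153584 = 0.361884.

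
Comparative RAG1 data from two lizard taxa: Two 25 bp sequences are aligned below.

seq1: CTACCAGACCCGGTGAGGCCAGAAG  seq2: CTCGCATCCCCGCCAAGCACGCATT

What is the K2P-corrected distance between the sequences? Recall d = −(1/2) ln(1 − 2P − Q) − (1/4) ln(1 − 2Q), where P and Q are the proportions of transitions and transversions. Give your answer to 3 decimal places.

Of 25 sites, 3 differences are transitions and 10 are transversions, so P = 3/25 = 0.12 and Q = 10/25 = 0.4.
Under the Kimura two-parameter model, d = −½ ln(1 − 2P − Q) − ¼ ln(1 − 2Q).
1 − 2P − Q = 0.36, giving −½ ln(0.36) = 0.510826.
1 − 2Q = 0.2, giving −¼ ln(0.2) = 0.402359.
d = 0.510826 + 0.402359 = 0.913185.

0.913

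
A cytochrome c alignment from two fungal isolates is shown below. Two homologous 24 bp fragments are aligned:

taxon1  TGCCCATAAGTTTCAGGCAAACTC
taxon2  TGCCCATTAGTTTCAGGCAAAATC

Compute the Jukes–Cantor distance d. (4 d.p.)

0.0883

The sequences differ at 2 of 24 sites (8, 22), so p = 2/24 ≈ 0.083333.
d = −(3/4) ln(1 − 4p/3) = −0.75 ln(1 − 0.111111) = −0.75 ln(0.888889)
  = −0.75 × (-0.117783) = 0.088337 substitutions/site.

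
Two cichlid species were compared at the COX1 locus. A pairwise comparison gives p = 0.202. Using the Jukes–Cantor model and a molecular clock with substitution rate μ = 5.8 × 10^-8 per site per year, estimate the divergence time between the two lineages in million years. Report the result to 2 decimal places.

d = −(3/4) ln(1 − 4p/3) = −0.75 ln(1 − 0.269333) = −0.75 ln(0.730667)
  = −0.75 × (-0.313797) = 0.235348 substitutions/site.
Under a molecular clock d = 2μt, so t = d/(2μ) = 0.235348 / (2 × 5.8 × 10^-8) = 2.03 million years.

2.03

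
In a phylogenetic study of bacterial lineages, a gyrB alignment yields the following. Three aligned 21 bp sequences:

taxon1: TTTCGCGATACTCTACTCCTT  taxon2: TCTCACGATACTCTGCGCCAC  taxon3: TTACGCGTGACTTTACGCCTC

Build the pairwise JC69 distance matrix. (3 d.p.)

d(taxon1,taxon2) = 0.360, d(taxon1,taxon3) = 0.360, d(taxon2,taxon3) = 0.532

taxon1–taxon2: 6/21 sites differ → p ≈ 0.285714, d = −0.75 ln(1 − 0.380952) = 0.359679 ≈ 0.360.
taxon1–taxon3: 6/21 sites differ → p ≈ 0.285714, d = −0.75 ln(1 − 0.380952) = 0.359679 ≈ 0.360.
taxon2–taxon3: 8/21 sites differ → p ≈ 0.380952, d = −0.75 ln(1 − 0.507936) = 0.531860 ≈ 0.532.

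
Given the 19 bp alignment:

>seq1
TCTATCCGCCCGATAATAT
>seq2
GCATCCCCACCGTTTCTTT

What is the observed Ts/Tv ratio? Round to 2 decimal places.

0.11

Transitions are A↔G and C↔T; transversions are all other mismatches.
Transitions: 1. Transversions: 9.
R = 1/9 = 0.111111… ≈ 0.11 (to 2 d.p.).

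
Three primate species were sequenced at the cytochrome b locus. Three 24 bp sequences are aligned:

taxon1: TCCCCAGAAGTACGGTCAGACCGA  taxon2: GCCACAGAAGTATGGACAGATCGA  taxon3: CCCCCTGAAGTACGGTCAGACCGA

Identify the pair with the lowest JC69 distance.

taxon1–taxon2: 5/24 differ, p = 0.208, d = 0.244.
taxon1–taxon3: 2/24 differ, p = 0.083, d = 0.088.
taxon2–taxon3: 6/24 differ, p = 0.250, d = 0.304.
The smallest distance is between taxon1 and taxon3.

taxon1 and taxon3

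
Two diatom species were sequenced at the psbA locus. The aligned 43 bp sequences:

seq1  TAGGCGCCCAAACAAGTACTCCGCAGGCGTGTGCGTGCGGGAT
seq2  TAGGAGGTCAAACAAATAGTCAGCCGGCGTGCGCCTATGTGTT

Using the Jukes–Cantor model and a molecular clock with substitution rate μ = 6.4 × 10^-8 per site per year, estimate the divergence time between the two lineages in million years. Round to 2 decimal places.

The sequences differ at 13 of 43 sites, so p = 13/43 ≈ 0.302326.
d = −(3/4) ln(1 − 4p/3) = −0.75 ln(1 − 0.403101) = −0.75 ln(0.596899)
  = −0.75 × (-0.516007) = 0.387005 substitutions/site.
Under a molecular clock d = 2μt, so t = d/(2μ) = 0.387005 / (2 × 6.4 × 10^-8) = 3.02 million years.

3.02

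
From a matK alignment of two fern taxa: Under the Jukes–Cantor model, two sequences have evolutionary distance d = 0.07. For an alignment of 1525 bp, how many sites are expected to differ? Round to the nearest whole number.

Invert JC69: p = (3/4)(1 − e^(−4d/3)) = 0.75 × (1 − e^(-0.093333)) = 0.75 × (1 − 0.910890) = 0.066833.
Expected differing sites = pL ≈ 0.066833 × 1525 = 101.920325 ≈ 102.

102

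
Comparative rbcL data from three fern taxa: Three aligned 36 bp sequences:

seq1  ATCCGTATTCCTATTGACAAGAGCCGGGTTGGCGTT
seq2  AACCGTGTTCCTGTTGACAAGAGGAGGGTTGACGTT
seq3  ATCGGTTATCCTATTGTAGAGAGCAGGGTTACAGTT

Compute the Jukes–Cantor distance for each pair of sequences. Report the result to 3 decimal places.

seq1–seq2: 6/36 sites differ → p ≈ 0.166667, d = −0.75 ln(1 − 0.222223) = 0.188487 ≈ 0.188.
seq1–seq3: 10/36 sites differ → p ≈ 0.277778, d = −0.75 ln(1 − 0.370371) = 0.346968 ≈ 0.347.
seq2–seq3: 12/36 sites differ → p ≈ 0.333333, d = −0.75 ln(1 − 0.444444) = 0.440839 ≈ 0.441.

d(seq1,seq2) = 0.188, d(seq1,seq3) = 0.347, d(seq2,seq3) = 0.441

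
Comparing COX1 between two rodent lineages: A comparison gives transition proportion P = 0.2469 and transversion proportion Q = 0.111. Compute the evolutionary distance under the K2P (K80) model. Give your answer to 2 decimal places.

0.53

Under the Kimura two-parameter model, d = −½ ln(1 − 2P − Q) − ¼ ln(1 − 2Q).
1 − 2P − Q = 0.3952, giving −½ ln(0.3952) = 0.464182.
1 − 2Q = 0.778, giving −¼ ln(0.778) = 0.062757.
d = 0.464182 + 0.062757 = 0.526939.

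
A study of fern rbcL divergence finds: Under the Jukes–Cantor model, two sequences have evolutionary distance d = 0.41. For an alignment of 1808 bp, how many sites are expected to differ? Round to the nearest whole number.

571

Invert JC69: p = (3/4)(1 − e^(−4d/3)) = 0.75 × (1 − e^(-0.546667)) = 0.75 × (1 − 0.578876) = 0.315843.
Expected differing sites = pL ≈ 0.315843 × 1808 = 571.044144 ≈ 571.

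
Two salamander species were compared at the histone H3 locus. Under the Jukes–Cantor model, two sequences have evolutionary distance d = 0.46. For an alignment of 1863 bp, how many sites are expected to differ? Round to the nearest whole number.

641

Invert JC69: p = (3/4)(1 − e^(−4d/3)) = 0.75 × (1 − e^(-0.613333)) = 0.75 × (1 − 0.541543) = 0.343843.
Expected differing sites = pL ≈ 0.343843 × 1863 = 640.579509 ≈ 641.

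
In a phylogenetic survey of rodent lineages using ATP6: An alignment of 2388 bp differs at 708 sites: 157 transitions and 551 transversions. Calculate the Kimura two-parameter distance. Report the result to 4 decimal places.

P = 157/2388 ≈ 0.065745 and Q = 551/2388 ≈ 0.230737.
Under the Kimura two-parameter model, d = −½ ln(1 − 2P − Q) − ¼ ln(1 − 2Q).
1 − 2P − Q = 0.637773, giving −½ ln(0.637773) = 0.224886.
1 − 2Q = 0.538526, giving −¼ ln(0.538526) = 0.154730.
d = 0.224886 + 0.154730 = 0.379616.

0.3796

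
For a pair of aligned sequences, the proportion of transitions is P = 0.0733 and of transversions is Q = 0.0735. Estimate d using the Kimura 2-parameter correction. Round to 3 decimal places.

Under the Kimura two-parameter model, d = −½ ln(1 − 2P − Q) − ¼ ln(1 − 2Q).
1 − 2P − Q = 0.7799, giving −½ ln(0.7799) = 0.124295.
1 − 2Q = 0.853, giving −¼ ln(0.853) = 0.039749.
d = 0.124295 + 0.039749 = 0.164044.

0.164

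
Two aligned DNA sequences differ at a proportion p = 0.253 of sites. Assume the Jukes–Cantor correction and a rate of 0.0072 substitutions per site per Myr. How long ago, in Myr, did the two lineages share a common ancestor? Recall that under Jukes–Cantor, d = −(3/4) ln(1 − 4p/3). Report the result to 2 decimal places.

21.43

d = −(3/4) ln(1 − 4p/3) = −0.75 ln(1 − 0.337333) = −0.75 ln(0.662667)
  = −0.75 × (-0.411483) = 0.308612 substitutions/site.
Under a molecular clock d = 2μt, so t = d/(2μ) = 0.308612 / (2 × 0.0072) = 21.43 Myr.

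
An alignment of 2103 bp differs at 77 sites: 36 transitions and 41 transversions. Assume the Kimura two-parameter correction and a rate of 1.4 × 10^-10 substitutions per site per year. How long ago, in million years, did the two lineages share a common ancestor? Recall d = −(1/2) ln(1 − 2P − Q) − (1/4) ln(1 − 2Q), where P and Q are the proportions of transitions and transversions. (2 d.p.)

134.14

P = 36/2103 ≈ 0.017118 and Q = 41/2103 ≈ 0.019496.
Under the Kimura two-parameter model, d = −½ ln(1 − 2P − Q) − ¼ ln(1 − 2Q).
1 − 2P − Q = 0.946268, giving −½ ln(0.946268) = 0.027615.
1 − 2Q = 0.961008, giving −¼ ln(0.961008) = 0.009943.
d = 0.027615 + 0.009943 = 0.037558.
Under a molecular clock d = 2μt, so t = d/(2μ) = 0.037558 / (2 × 1.4 × 10^-10) = 134.14 million years.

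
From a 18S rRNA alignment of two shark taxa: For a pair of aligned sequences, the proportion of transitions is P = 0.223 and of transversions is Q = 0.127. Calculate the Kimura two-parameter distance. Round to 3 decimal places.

0.499

Under the Kimura two-parameter model, d = −½ ln(1 − 2P − Q) − ¼ ln(1 − 2Q).
1 − 2P − Q = 0.427, giving −½ ln(0.427) = 0.425486.
1 − 2Q = 0.746, giving −¼ ln(0.746) = 0.073257.
d = 0.425486 + 0.073257 = 0.498743.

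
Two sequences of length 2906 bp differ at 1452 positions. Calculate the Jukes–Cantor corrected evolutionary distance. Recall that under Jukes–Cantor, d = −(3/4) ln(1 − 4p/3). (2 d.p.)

p = 1452/2906 ≈ 0.499656.
d = −(3/4) ln(1 − 4p/3) = −0.75 ln(1 − 0.666208) = −0.75 ln(0.333792)
  = −0.75 × (-1.097237) = 0.822928 substitutions/site.

0.82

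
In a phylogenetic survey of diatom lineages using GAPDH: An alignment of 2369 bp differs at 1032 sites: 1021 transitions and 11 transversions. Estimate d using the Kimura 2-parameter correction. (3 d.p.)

P = 1021/2369 ≈ 0.430984 and Q = 11/2369 ≈ 0.004643.
Under the Kimura two-parameter model, d = −½ ln(1 − 2P − Q) − ¼ ln(1 − 2Q).
1 − 2P − Q = 0.133389, giving −½ ln(0.133389) = 1.007243.
1 − 2Q = 0.990714, giving −¼ ln(0.990714) = 0.002332.
d = 1.007243 + 0.002332 = 1.009575.

1.010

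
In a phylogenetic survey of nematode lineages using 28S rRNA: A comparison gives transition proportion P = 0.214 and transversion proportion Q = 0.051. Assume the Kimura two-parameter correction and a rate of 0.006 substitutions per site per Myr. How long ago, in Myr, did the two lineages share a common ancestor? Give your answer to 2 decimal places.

29.41

Under the Kimura two-parameter model, d = −½ ln(1 − 2P − Q) − ¼ ln(1 − 2Q).
1 − 2P − Q = 0.521, giving −½ ln(0.521) = 0.326003.
1 − 2Q = 0.898, giving −¼ ln(0.898) = 0.026896.
d = 0.326003 + 0.026896 = 0.352899.
Under a molecular clock d = 2μt, so t = d/(2μ) = 0.352899 / (2 × 0.006) = 29.41 Myr.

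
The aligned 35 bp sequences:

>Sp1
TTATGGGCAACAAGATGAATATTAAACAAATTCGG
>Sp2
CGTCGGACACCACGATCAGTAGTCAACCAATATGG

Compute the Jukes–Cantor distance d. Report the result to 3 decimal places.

The sequences differ at 14 of 35 sites, so p = 14/35 = 0.4.
d = −(3/4) ln(1 − 4p/3) = −0.75 ln(1 − 0.533333) = −0.75 ln(0.466667)
  = −0.75 × (-0.762139) = 0.571604 substitutions/site.

0.572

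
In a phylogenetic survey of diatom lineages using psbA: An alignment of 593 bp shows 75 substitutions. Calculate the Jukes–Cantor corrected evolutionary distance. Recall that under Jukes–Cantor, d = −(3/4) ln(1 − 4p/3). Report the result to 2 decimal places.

p = 75/593 ≈ 0.126476.
d = −(3/4) ln(1 − 4p/3) = −0.75 ln(1 − 0.168635) = −0.75 ln(0.831365)
  = −0.75 × (-0.184686) = 0.138515 substitutions/site.

0.14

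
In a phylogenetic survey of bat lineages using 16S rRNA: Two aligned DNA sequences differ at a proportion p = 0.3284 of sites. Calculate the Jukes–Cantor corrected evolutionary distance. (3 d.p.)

0.432

d = −(3/4) ln(1 − 4p/3) = −0.75 ln(1 − 0.437867) = −0.75 ln(0.562133)
  = −0.75 × (-0.576017) = 0.432013 substitutions/site.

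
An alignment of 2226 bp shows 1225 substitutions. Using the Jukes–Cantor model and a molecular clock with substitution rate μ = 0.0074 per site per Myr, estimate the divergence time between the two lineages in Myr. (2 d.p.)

67.06

p = 1225/2226 ≈ 0.550314.
d = −(3/4) ln(1 − 4p/3) = −0.75 ln(1 − 0.733752) = −0.75 ln(0.266248)
  = −0.75 × (-1.323327) = 0.992495 substitutions/site.
Under a molecular clock d = 2μt, so t = d/(2μ) = 0.992495 / (2 × 0.0074) = 67.06 Myr.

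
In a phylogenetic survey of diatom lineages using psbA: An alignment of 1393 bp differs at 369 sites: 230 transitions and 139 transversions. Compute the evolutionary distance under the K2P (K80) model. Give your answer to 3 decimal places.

P = 230/1393 ≈ 0.165111 and Q = 139/1393 ≈ 0.099785.
Under the Kimura two-parameter model, d = −½ ln(1 − 2P − Q) − ¼ ln(1 − 2Q).
1 − 2P − Q = 0.569993, giving −½ ln(0.569993) = 0.281066.
1 − 2Q = 0.80043, giving −¼ ln(0.80043) = 0.055652.
d = 0.281066 + 0.055652 = 0.336718.

0.337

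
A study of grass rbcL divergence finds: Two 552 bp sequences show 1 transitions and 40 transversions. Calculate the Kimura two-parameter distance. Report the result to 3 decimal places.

P = 1/552 ≈ 0.001812 and Q = 40/552 ≈ 0.072464.
Under the Kimura two-parameter model, d = −½ ln(1 − 2P − Q) − ¼ ln(1 − 2Q).
1 − 2P − Q = 0.923912, giving −½ ln(0.923912) = 0.039569.
1 − 2Q = 0.855072, giving −¼ ln(0.855072) = 0.039142.
d = 0.039569 + 0.039142 = 0.078711.

0.079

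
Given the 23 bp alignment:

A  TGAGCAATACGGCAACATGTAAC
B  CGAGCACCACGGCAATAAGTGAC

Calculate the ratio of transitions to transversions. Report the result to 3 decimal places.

2.000

Transitions are A↔G and C↔T; transversions are all other mismatches.
Transitions: 4. Transversions: 2.
R = 4/2 = 2.000.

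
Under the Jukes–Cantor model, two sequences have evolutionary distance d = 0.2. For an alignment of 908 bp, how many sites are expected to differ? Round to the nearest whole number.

Invert JC69: p = (3/4)(1 − e^(−4d/3)) = 0.75 × (1 − e^(-0.266667)) = 0.75 × (1 − 0.765928) = 0.175554.
Expected differing sites = pL ≈ 0.175554 × 908 = 159.403032 ≈ 159.

159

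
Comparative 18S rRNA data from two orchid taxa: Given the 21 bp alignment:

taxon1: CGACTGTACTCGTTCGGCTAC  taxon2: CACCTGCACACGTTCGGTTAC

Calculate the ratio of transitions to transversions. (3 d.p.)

1.500

Transitions are A↔G and C↔T; transversions are all other mismatches.
Transitions: 3. Transversions: 2.
R = 3/2 = 1.500.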